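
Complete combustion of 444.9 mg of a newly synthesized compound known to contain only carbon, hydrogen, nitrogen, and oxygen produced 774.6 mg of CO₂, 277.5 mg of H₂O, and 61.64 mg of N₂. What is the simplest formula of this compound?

C4H7NO2

mol C = 0.7746 g CO₂ ÷ 44.009 g/mol = 0.017601 mol
mol H = 2 × 0.2775 g H₂O ÷ 18.015 g/mol = 0.030808 mol
mol N = 2 × 0.06164 g N₂ ÷ 28.014 g/mol = 0.0044007 mol
mass O = 0.4449 − (0.21140 + 0.031054 + 0.061640) = 0.14080 g → mol O = 0.14080 ÷ 15.999 = 0.0088006 mol
Divide by the smallest (0.0044007 mol): C 4.000, H 7.001, N 1.000, O 2.000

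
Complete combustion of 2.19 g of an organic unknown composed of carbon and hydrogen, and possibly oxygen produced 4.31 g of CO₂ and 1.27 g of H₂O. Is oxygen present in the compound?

yes

mol C = 4.31 g CO₂ ÷ 44.009 g/mol = 0.09793 mol
mol H = 2 × 1.27 g H₂O ÷ 18.015 g/mol = 0.1410 mol
C and H account for only 1.318 g of the 2.19 g sample; the remaining 0.8716 g must be oxygen.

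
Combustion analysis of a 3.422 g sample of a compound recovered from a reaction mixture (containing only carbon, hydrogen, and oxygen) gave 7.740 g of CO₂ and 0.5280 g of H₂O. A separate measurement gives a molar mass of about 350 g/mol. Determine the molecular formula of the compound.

mol C = 7.740 g CO₂ ÷ 44.009 g/mol = 0.17587 mol
mol H = 2 × 0.5280 g H₂O ÷ 18.015 g/mol = 0.058618 mol
mass O = 3.422 − (2.1124 + 0.059087) = 1.2505 g → mol O = 1.2505 ÷ 15.999 = 0.078161 mol
Divide by the smallest (0.058618 mol): C 3.000, H 1.000, O 1.333
Multiplying each by 3 gives whole numbers: C 9.00, H 3.00, O 4.00
Empirical formula: C9H3O4
Empirical-formula mass = 175.12 g/mol; 350 ÷ 175.12 ≈ 2, so the molecular formula is C18H6O8.

C18H6O8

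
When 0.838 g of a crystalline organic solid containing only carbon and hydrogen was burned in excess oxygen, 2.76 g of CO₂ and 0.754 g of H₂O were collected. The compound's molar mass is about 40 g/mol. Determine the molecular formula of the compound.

mol C = 2.76 g CO₂ ÷ 44.009 g/mol = 0.06271 mol
mol H = 2 × 0.754 g H₂O ÷ 18.015 g/mol = 0.08371 mol
Divide by the smallest (0.06271 mol): C 1.000, H 1.335
Multiplying each by 3 gives whole numbers: C 3.00, H 4.00
Empirical formula: C3H4
Empirical-formula mass = 40.06 g/mol; 40 ÷ 40.06 ≈ 1, so the molecular formula is C3H4.

C3H4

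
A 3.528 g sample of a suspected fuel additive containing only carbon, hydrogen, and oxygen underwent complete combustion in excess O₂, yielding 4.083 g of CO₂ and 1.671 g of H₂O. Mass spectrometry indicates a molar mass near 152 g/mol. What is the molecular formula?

C4H8O6

mol C = 4.083 g CO₂ ÷ 44.009 g/mol = 0.092776 mol
mol H = 2 × 1.671 g H₂O ÷ 18.015 g/mol = 0.18551 mol
mass O = 3.528 − (1.1143 + 0.18700) = 2.2267 g → mol O = 2.2267 ÷ 15.999 = 0.13918 mol
Divide by the smallest (0.092776 mol): C 1.000, H 2.000, O 1.500
Multiplying each by 2 gives whole numbers: C 2.00, H 4.00, O 3.00
Empirical formula: C2H4O3
Empirical-formula mass = 76.05 g/mol; 152 ÷ 76.05 ≈ 2, so the molecular formula is C4H8O6.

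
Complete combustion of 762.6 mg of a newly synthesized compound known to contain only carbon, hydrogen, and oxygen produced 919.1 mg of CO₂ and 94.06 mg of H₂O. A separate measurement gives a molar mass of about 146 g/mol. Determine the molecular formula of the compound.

mol C = 0.9191 g CO₂ ÷ 44.009 g/mol = 0.020884 mol
mol H = 2 × 0.09406 g H₂O ÷ 18.015 g/mol = 0.010442 mol
mass O = 0.7626 − (0.25084 + 0.010526) = 0.50123 g → mol O = 0.50123 ÷ 15.999 = 0.031329 mol
Divide by the smallest (0.010442 mol): C 2.000, H 1.000, O 3.000
Empirical formula: C2HO3
Empirical-formula mass = 73.03 g/mol; 146 ÷ 73.03 ≈ 2, so the molecular formula is C4H2O6.

C4H2O6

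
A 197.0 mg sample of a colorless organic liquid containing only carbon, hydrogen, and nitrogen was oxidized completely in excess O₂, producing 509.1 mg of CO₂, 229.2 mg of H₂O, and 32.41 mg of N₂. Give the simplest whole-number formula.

C5H11N

mol C = 0.5091 g CO₂ ÷ 44.009 g/mol = 0.011568 mol
mol H = 2 × 0.2292 g H₂O ÷ 18.015 g/mol = 0.025445 mol
mol N = 2 × 0.03241 g N₂ ÷ 28.014 g/mol = 0.0023138 mol
Divide by the smallest (0.0023138 mol): C 5.000, H 10.997, N 1.000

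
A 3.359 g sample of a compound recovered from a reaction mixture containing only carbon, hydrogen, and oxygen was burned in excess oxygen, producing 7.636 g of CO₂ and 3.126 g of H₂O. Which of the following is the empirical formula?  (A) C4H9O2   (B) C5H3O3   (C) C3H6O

mol C = 7.636 g CO₂ ÷ 44.009 g/mol = 0.17351 mol
mol H = 2 × 3.126 g H₂O ÷ 18.015 g/mol = 0.34704 mol
mass O = 3.359 − (2.0840 + 0.34982) = 0.92515 g → mol O = 0.92515 ÷ 15.999 = 0.057826 mol
Divide by the smallest (0.057826 mol): C 3.001, H 6.002, O 1.000

(C) C3H6O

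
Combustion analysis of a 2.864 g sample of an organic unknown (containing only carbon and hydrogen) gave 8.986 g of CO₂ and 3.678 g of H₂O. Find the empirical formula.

CH2

mol C = 8.986 g CO₂ ÷ 44.009 g/mol = 0.20419 mol
mol H = 2 × 3.678 g H₂O ÷ 18.015 g/mol = 0.40833 mol
Divide by the smallest (0.20419 mol): C 1.000, H 2.000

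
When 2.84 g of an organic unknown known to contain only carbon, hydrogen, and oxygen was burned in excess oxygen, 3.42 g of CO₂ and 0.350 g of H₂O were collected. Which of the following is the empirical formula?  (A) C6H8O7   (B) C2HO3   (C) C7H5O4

(B) C2HO3

mol C = 3.42 g CO₂ ÷ 44.009 g/mol = 0.07771 mol
mol H = 2 × 0.350 g H₂O ÷ 18.015 g/mol = 0.03886 mol
mass O = 2.84 − (0.9334 + 0.03917) = 1.867 g → mol O = 1.867 ÷ 15.999 = 0.1167 mol
Divide by the smallest (0.03886 mol): C 2.000, H 1.000, O 3.004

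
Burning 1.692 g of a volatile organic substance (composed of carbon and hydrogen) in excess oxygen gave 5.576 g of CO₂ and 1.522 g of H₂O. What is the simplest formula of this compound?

mol C = 5.576 g CO₂ ÷ 44.009 g/mol = 0.12670 mol
mol H = 2 × 1.522 g H₂O ÷ 18.015 g/mol = 0.16897 mol
Divide by the smallest (0.12670 mol): C 1.000, H 1.334
Multiplying each by 3 gives whole numbers: C 3.00, H 4.00

C3H4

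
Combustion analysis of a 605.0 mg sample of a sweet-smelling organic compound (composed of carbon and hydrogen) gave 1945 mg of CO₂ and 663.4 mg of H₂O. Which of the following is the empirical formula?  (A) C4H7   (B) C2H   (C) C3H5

mol C = 1.945 g CO₂ ÷ 44.009 g/mol = 0.044196 mol
mol H = 2 × 0.6634 g H₂O ÷ 18.015 g/mol = 0.073650 mol
Divide by the smallest (0.044196 mol): C 1.000, H 1.666
Multiplying each by 3 gives whole numbers: C 3.00, H 5.00

(C) C3H5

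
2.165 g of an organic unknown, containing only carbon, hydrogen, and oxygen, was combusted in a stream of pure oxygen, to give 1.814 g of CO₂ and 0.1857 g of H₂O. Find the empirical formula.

mol C = 1.814 g CO₂ ÷ 44.009 g/mol = 0.041219 mol
mol H = 2 × 0.1857 g H₂O ÷ 18.015 g/mol = 0.020616 mol
mass O = 2.165 − (0.49508 + 0.020781) = 1.6491 g → mol O = 1.6491 ÷ 15.999 = 0.10308 mol
Divide by the smallest (0.020616 mol): C 1.999, H 1.000, O 5.000

C2HO5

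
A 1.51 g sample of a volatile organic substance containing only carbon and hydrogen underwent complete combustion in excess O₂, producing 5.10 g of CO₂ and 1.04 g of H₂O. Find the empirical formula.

mol C = 5.10 g CO₂ ÷ 44.009 g/mol = 0.1159 mol
mol H = 2 × 1.04 g H₂O ÷ 18.015 g/mol = 0.1155 mol
Divide by the smallest (0.1155 mol): C 1.004, H 1.000

CH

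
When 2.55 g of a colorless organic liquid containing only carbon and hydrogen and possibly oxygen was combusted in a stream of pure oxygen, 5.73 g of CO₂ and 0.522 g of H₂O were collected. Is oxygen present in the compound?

yes

mol C = 5.73 g CO₂ ÷ 44.009 g/mol = 0.1302 mol
mol H = 2 × 0.522 g H₂O ÷ 18.015 g/mol = 0.05795 mol
C and H account for only 1.622 g of the 2.55 g sample; the remaining 0.9277 g must be oxygen.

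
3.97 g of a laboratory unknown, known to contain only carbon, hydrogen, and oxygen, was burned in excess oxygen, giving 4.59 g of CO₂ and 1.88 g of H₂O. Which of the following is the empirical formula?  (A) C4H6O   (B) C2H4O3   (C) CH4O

mol C = 4.59 g CO₂ ÷ 44.009 g/mol = 0.1043 mol
mol H = 2 × 1.88 g H₂O ÷ 18.015 g/mol = 0.2087 mol
mass O = 3.97 − (1.253 + 0.2104) = 2.507 g → mol O = 2.507 ÷ 15.999 = 0.1567 mol
Divide by the smallest (0.1043 mol): C 1.000, H 2.001, O 1.502
Multiplying each by 2 gives whole numbers: C 2.00, H 4.00, O 3.00

(B) C2H4O3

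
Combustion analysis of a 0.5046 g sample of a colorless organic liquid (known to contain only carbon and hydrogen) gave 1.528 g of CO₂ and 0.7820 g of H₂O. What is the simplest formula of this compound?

C2H5

mol C = 1.528 g CO₂ ÷ 44.009 g/mol = 0.034720 mol
mol H = 2 × 0.7820 g H₂O ÷ 18.015 g/mol = 0.086817 mol
Divide by the smallest (0.034720 mol): C 1.000, H 2.500
Multiplying each by 2 gives whole numbers: C 2.00, H 5.00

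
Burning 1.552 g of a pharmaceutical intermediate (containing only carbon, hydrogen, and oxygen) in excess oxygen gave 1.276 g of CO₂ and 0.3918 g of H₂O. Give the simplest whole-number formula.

mol C = 1.276 g CO₂ ÷ 44.009 g/mol = 0.028994 mol
mol H = 2 × 0.3918 g H₂O ÷ 18.015 g/mol = 0.043497 mol
mass O = 1.552 − (0.34825 + 0.043845) = 1.1599 g → mol O = 1.1599 ÷ 15.999 = 0.072499 mol
Divide by the smallest (0.028994 mol): C 1.000, H 1.500, O 2.500
Multiplying each by 2 gives whole numbers: C 2.00, H 3.00, O 5.00

C2H3O5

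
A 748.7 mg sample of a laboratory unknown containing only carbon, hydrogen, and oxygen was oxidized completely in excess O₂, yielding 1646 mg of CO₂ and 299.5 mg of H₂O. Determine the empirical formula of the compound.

mol C = 1.646 g CO₂ ÷ 44.009 g/mol = 0.037401 mol
mol H = 2 × 0.2995 g H₂O ÷ 18.015 g/mol = 0.033250 mol
mass O = 0.7487 − (0.44923 + 0.033516) = 0.26596 g → mol O = 0.26596 ÷ 15.999 = 0.016623 mol
Divide by the smallest (0.016623 mol): C 2.250, H 2.000, O 1.000
Multiplying each by 4 gives whole numbers: C 9.00, H 8.00, O 4.00

C9H8O4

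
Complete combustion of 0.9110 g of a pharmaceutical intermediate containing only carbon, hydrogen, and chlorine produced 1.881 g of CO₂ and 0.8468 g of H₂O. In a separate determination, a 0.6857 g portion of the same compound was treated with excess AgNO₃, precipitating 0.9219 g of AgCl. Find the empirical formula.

mol C = 1.881 g CO₂ ÷ 44.009 g/mol = 0.042741 mol
mol H = 2 × 0.8468 g H₂O ÷ 18.015 g/mol = 0.094011 mol
From the AgCl data: mol Cl per gram of compound = (0.9219 ÷ 143.318) ÷ 0.6857 = 0.0093810 mol/g, so in the 0.9110 g combustion sample mol Cl = 0.0085461 mol
Divide by the smallest (0.0085461 mol): C 5.001, H 11.000, Cl 1.000

C5H11Cl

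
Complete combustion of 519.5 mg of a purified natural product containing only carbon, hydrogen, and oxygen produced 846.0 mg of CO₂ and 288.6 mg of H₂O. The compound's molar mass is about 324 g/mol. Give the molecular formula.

C12H20O10

mol C = 0.8460 g CO₂ ÷ 44.009 g/mol = 0.019223 mol
mol H = 2 × 0.2886 g H₂O ÷ 18.015 g/mol = 0.032040 mol
mass O = 0.5195 − (0.23089 + 0.032296) = 0.25631 g → mol O = 0.25631 ÷ 15.999 = 0.016021 mol
Divide by the smallest (0.016021 mol): C 1.200, H 2.000, O 1.000
Multiplying each by 5 gives whole numbers: C 6.00, H 10.00, O 5.00
Empirical formula: C6H10O5
Empirical-formula mass = 162.14 g/mol; 324 ÷ 162.14 ≈ 2, so the molecular formula is C12H20O10.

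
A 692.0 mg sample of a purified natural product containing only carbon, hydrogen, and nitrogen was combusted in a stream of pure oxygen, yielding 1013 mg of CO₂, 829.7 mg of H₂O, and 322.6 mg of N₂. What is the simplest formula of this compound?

mol C = 1.013 g CO₂ ÷ 44.009 g/mol = 0.023018 mol
mol H = 2 × 0.8297 g H₂O ÷ 18.015 g/mol = 0.092112 mol
mol N = 2 × 0.3226 g N₂ ÷ 28.014 g/mol = 0.023031 mol
Divide by the smallest (0.023018 mol): C 1.000, H 4.002, N 1.001

CH4N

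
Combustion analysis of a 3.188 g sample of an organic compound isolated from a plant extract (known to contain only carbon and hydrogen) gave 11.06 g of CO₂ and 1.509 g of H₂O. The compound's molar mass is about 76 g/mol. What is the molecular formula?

mol C = 11.06 g CO₂ ÷ 44.009 g/mol = 0.25131 mol
mol H = 2 × 1.509 g H₂O ÷ 18.015 g/mol = 0.16753 mol
Divide by the smallest (0.16753 mol): C 1.500, H 1.000
Multiplying each by 2 gives whole numbers: C 3.00, H 2.00
Empirical formula: C3H2
Empirical-formula mass = 38.05 g/mol; 76 ÷ 38.05 ≈ 2, so the molecular formula is C6H4.

C6H4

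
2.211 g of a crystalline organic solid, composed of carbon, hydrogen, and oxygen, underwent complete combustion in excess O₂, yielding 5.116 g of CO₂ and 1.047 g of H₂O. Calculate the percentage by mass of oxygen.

31.55%

mol C = 5.116 g CO₂ ÷ 44.009 g/mol = 0.11625 mol
mol H = 2 × 1.047 g H₂O ÷ 18.015 g/mol = 0.11624 mol
mass O = 2.211 − (1.3963 + 0.11717) = 0.69757 g → mol O = 0.69757 ÷ 15.999 = 0.043601 mol
mass % O = 0.69757 g ÷ 2.211 g × 100%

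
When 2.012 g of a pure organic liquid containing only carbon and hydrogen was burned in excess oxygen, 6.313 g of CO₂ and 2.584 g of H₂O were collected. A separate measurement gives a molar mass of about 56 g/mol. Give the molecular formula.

C4H8

mol C = 6.313 g CO₂ ÷ 44.009 g/mol = 0.14345 mol
mol H = 2 × 2.584 g H₂O ÷ 18.015 g/mol = 0.28687 mol
Divide by the smallest (0.14345 mol): C 1.000, H 2.000
Empirical formula: CH2
Empirical-formula mass = 14.03 g/mol; 56 ÷ 14.03 ≈ 4, so the molecular formula is C4H8.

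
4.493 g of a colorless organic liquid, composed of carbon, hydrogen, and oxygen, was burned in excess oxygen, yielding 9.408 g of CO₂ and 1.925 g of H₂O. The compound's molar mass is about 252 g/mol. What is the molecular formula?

C12H12O6

mol C = 9.408 g CO₂ ÷ 44.009 g/mol = 0.21377 mol
mol H = 2 × 1.925 g H₂O ÷ 18.015 g/mol = 0.21371 mol
mass O = 4.493 − (2.5676 + 0.21542) = 1.7099 g → mol O = 1.7099 ÷ 15.999 = 0.10688 mol
Divide by the smallest (0.10688 mol): C 2.000, H 2.000, O 1.000
Empirical formula: C2H2O
Empirical-formula mass = 42.04 g/mol; 252 ÷ 42.04 ≈ 6, so the molecular formula is C12H12O6.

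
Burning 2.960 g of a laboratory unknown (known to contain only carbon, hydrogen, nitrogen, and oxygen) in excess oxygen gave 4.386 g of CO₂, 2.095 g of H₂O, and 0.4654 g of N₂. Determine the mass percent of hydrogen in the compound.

7.92%

mol C = 4.386 g CO₂ ÷ 44.009 g/mol = 0.099661 mol
mol H = 2 × 2.095 g H₂O ÷ 18.015 g/mol = 0.23258 mol
mol N = 2 × 0.4654 g N₂ ÷ 28.014 g/mol = 0.033226 mol
mass O = 2.960 − (1.1970 + 0.23444 + 0.46540) = 1.0631 g → mol O = 1.0631 ÷ 15.999 = 0.066449 mol
mass % H = 0.23444 g ÷ 2.960 g × 100%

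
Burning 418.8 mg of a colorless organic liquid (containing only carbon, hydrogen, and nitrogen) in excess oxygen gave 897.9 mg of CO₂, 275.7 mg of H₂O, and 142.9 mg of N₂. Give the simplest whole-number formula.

mol C = 0.8979 g CO₂ ÷ 44.009 g/mol = 0.020403 mol
mol H = 2 × 0.2757 g H₂O ÷ 18.015 g/mol = 0.030608 mol
mol N = 2 × 0.1429 g N₂ ÷ 28.014 g/mol = 0.010202 mol
Divide by the smallest (0.010202 mol): C 2.000, H 3.000, N 1.000

C2H3N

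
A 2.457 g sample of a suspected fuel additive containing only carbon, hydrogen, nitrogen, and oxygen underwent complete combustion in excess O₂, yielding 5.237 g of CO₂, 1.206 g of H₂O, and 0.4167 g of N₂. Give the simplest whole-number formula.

C8H9N2O2

mol C = 5.237 g CO₂ ÷ 44.009 g/mol = 0.11900 mol
mol H = 2 × 1.206 g H₂O ÷ 18.015 g/mol = 0.13389 mol
mol N = 2 × 0.4167 g N₂ ÷ 28.014 g/mol = 0.029749 mol
mass O = 2.457 − (1.4293 + 0.13496 + 0.41670) = 0.47605 g → mol O = 0.47605 ÷ 15.999 = 0.029755 mol
Divide by the smallest (0.029749 mol): C 4.000, H 4.501, N 1.000, O 1.000
Multiplying each by 2 gives whole numbers: C 8.00, H 9.00, N 2.00, O 2.00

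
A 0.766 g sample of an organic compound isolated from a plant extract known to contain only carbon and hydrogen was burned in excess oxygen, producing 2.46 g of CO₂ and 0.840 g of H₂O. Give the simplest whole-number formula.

C3H5

mol C = 2.46 g CO₂ ÷ 44.009 g/mol = 0.05590 mol
mol H = 2 × 0.840 g H₂O ÷ 18.015 g/mol = 0.09326 mol
Divide by the smallest (0.05590 mol): C 1.000, H 1.668
Multiplying each by 3 gives whole numbers: C 3.00, H 5.00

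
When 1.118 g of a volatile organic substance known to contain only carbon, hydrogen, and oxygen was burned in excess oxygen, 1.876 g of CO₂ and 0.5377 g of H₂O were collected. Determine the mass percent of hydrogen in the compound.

mol C = 1.876 g CO₂ ÷ 44.009 g/mol = 0.042628 mol
mol H = 2 × 0.5377 g H₂O ÷ 18.015 g/mol = 0.059695 mol
mass O = 1.118 − (0.51200 + 0.060172) = 0.54583 g → mol O = 0.54583 ÷ 15.999 = 0.034116 mol
mass % H = 0.060172 g ÷ 1.118 g × 100%

5.38%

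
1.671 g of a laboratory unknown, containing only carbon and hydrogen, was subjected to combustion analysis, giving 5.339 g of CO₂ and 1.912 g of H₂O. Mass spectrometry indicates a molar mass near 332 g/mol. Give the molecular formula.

mol C = 5.339 g CO₂ ÷ 44.009 g/mol = 0.12132 mol
mol H = 2 × 1.912 g H₂O ÷ 18.015 g/mol = 0.21227 mol
Divide by the smallest (0.12132 mol): C 1.000, H 1.750
Multiplying each by 4 gives whole numbers: C 4.00, H 7.00
Empirical formula: C4H7
Empirical-formula mass = 55.10 g/mol; 332 ÷ 55.10 ≈ 6, so the molecular formula is C24H42.

C24H42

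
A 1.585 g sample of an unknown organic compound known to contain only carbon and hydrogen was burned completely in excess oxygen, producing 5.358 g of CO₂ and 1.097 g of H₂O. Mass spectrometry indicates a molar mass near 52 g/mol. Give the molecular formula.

C4H4

mol C = 5.358 g CO₂ ÷ 44.009 g/mol = 0.12175 mol
mol H = 2 × 1.097 g H₂O ÷ 18.015 g/mol = 0.12179 mol
Divide by the smallest (0.12175 mol): C 1.000, H 1.000
Empirical formula: CH
Empirical-formula mass = 13.02 g/mol; 52 ÷ 13.02 ≈ 4, so the molecular formula is C4H4.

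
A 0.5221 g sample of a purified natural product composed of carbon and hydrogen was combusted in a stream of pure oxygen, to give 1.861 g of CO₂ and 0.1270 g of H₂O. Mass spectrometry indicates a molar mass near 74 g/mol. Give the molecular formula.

mol C = 1.861 g CO₂ ÷ 44.009 g/mol = 0.042287 mol
mol H = 2 × 0.1270 g H₂O ÷ 18.015 g/mol = 0.014099 mol
Divide by the smallest (0.014099 mol): C 2.999, H 1.000
Empirical formula: C3H
Empirical-formula mass = 37.04 g/mol; 74 ÷ 37.04 ≈ 2, so the molecular formula is C6H2.

C6H2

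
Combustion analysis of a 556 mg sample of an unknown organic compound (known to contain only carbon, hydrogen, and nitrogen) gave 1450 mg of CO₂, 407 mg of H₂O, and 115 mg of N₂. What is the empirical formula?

C8H11N2

mol C = 1.45 g CO₂ ÷ 44.009 g/mol = 0.03295 mol
mol H = 2 × 0.407 g H₂O ÷ 18.015 g/mol = 0.04518 mol
mol N = 2 × 0.115 g N₂ ÷ 28.014 g/mol = 0.008210 mol
Divide by the smallest (0.008210 mol): C 4.013, H 5.503, N 1.000
Multiplying each by 2 gives whole numbers: C 8.03, H 11.01, N 2.00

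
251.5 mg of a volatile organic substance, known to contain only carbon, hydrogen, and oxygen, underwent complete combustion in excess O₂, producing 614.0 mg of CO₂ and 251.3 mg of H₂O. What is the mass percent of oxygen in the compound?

mol C = 0.6140 g CO₂ ÷ 44.009 g/mol = 0.013952 mol
mol H = 2 × 0.2513 g H₂O ÷ 18.015 g/mol = 0.027899 mol
mass O = 0.2515 − (0.16757 + 0.028122) = 0.055804 g → mol O = 0.055804 ÷ 15.999 = 0.0034880 mol
mass % O = 0.055804 g ÷ 0.2515 g × 100%

22.19%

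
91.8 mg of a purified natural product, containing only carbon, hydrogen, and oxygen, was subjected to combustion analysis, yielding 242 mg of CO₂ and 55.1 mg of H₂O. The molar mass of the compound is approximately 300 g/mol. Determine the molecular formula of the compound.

C18H20O4

mol C = 0.242 g CO₂ ÷ 44.009 g/mol = 0.005499 mol
mol H = 2 × 0.0551 g H₂O ÷ 18.015 g/mol = 0.006117 mol
mass O = 0.0918 − (0.06605 + 0.006166) = 0.01959 g → mol O = 0.01959 ÷ 15.999 = 0.001224 mol
Divide by the smallest (0.001224 mol): C 4.492, H 4.997, O 1.000
Multiplying each by 2 gives whole numbers: C 8.98, H 9.99, O 2.00
Empirical formula: C9H10O2
Empirical-formula mass = 150.18 g/mol; 300 ÷ 150.18 ≈ 2, so the molecular formula is C18H20O4.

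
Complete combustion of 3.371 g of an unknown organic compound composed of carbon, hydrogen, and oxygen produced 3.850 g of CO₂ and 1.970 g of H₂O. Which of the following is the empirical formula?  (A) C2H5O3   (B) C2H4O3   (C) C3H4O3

(A) C2H5O3

mol C = 3.850 g CO₂ ÷ 44.009 g/mol = 0.087482 mol
mol H = 2 × 1.970 g H₂O ÷ 18.015 g/mol = 0.21871 mol
mass O = 3.371 − (1.0507 + 0.22046) = 2.0998 g → mol O = 2.0998 ÷ 15.999 = 0.13125 mol
Divide by the smallest (0.087482 mol): C 1.000, H 2.500, O 1.500
Multiplying each by 2 gives whole numbers: C 2.00, H 5.00, O 3.00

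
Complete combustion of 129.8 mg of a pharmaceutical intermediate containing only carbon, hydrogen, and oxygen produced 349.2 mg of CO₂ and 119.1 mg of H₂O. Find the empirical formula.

mol C = 0.3492 g CO₂ ÷ 44.009 g/mol = 0.0079347 mol
mol H = 2 × 0.1191 g H₂O ÷ 18.015 g/mol = 0.013222 mol
mass O = 0.1298 − (0.095304 + 0.013328) = 0.021168 g → mol O = 0.021168 ÷ 15.999 = 0.0013231 mol
Divide by the smallest (0.0013231 mol): C 5.997, H 9.994, O 1.000

C6H10O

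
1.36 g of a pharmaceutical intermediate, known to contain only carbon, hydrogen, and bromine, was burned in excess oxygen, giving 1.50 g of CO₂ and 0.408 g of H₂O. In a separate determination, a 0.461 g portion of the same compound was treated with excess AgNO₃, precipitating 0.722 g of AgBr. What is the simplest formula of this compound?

mol C = 1.50 g CO₂ ÷ 44.009 g/mol = 0.03408 mol
mol H = 2 × 0.408 g H₂O ÷ 18.015 g/mol = 0.04530 mol
From the AgBr data: mol Br per gram of compound = (0.722 ÷ 187.772) ÷ 0.461 = 0.008341 mol/g, so in the 1.36 g combustion sample mol Br = 0.01134 mol
Divide by the smallest (0.01134 mol): C 3.005, H 3.993, Br 1.000

C3H4Br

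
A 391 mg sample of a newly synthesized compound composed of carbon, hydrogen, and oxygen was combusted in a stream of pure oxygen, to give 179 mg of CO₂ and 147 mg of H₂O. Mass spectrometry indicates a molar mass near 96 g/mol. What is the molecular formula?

CH4O5

mol C = 0.179 g CO₂ ÷ 44.009 g/mol = 0.004067 mol
mol H = 2 × 0.147 g H₂O ÷ 18.015 g/mol = 0.01632 mol
mass O = 0.391 − (0.04885 + 0.01645) = 0.3257 g → mol O = 0.3257 ÷ 15.999 = 0.02036 mol
Divide by the smallest (0.004067 mol): C 1.000, H 4.012, O 5.005
Empirical formula: CH4O5
Empirical-formula mass = 96.04 g/mol; 96 ÷ 96.04 ≈ 1, so the molecular formula is CH4O5.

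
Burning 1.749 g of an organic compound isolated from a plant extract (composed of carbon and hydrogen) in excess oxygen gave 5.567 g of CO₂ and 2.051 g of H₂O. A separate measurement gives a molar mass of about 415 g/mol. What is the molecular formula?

C30H54

mol C = 5.567 g CO₂ ÷ 44.009 g/mol = 0.12650 mol
mol H = 2 × 2.051 g H₂O ÷ 18.015 g/mol = 0.22770 mol
Divide by the smallest (0.12650 mol): C 1.000, H 1.800
Multiplying each by 5 gives whole numbers: C 5.00, H 9.00
Empirical formula: C5H9
Empirical-formula mass = 69.13 g/mol; 415 ÷ 69.13 ≈ 6, so the molecular formula is C30H54.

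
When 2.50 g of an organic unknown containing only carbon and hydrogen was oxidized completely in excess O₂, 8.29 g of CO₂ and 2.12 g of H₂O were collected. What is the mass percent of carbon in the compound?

mol C = 8.29 g CO₂ ÷ 44.009 g/mol = 0.1884 mol
mol H = 2 × 2.12 g H₂O ÷ 18.015 g/mol = 0.2354 mol
mass % C = 2.263 g ÷ 2.50 g × 100%

90.5%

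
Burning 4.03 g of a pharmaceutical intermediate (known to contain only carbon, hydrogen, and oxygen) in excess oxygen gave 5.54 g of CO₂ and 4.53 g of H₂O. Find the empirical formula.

CH4O

mol C = 5.54 g CO₂ ÷ 44.009 g/mol = 0.1259 mol
mol H = 2 × 4.53 g H₂O ÷ 18.015 g/mol = 0.5029 mol
mass O = 4.03 − (1.512 + 0.5069) = 2.011 g → mol O = 2.011 ÷ 15.999 = 0.1257 mol
Divide by the smallest (0.1257 mol): C 1.001, H 4.001, O 1.000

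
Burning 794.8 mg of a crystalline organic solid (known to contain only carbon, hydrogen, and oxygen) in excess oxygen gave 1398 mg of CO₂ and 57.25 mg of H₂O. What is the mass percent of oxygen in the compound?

51.19%

mol C = 1.398 g CO₂ ÷ 44.009 g/mol = 0.031766 mol
mol H = 2 × 0.05725 g H₂O ÷ 18.015 g/mol = 0.0063558 mol
mass O = 0.7948 − (0.38154 + 0.0064067) = 0.40685 g → mol O = 0.40685 ÷ 15.999 = 0.025430 mol
mass % O = 0.40685 g ÷ 0.7948 g × 100%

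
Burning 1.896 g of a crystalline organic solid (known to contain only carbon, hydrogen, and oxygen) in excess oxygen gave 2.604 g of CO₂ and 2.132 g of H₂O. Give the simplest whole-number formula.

CH4O

mol C = 2.604 g CO₂ ÷ 44.009 g/mol = 0.059170 mol
mol H = 2 × 2.132 g H₂O ÷ 18.015 g/mol = 0.23669 mol
mass O = 1.896 − (0.71069 + 0.23859) = 0.94673 g → mol O = 0.94673 ÷ 15.999 = 0.059174 mol
Divide by the smallest (0.059170 mol): C 1.000, H 4.000, O 1.000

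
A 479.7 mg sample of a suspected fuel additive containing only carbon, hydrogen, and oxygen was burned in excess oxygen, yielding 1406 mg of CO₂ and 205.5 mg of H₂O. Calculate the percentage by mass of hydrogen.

mol C = 1.406 g CO₂ ÷ 44.009 g/mol = 0.031948 mol
mol H = 2 × 0.2055 g H₂O ÷ 18.015 g/mol = 0.022814 mol
mass O = 0.4797 − (0.38373 + 0.022997) = 0.072976 g → mol O = 0.072976 ÷ 15.999 = 0.0045613 mol
mass % H = 0.022997 g ÷ 0.4797 g × 100%

4.79%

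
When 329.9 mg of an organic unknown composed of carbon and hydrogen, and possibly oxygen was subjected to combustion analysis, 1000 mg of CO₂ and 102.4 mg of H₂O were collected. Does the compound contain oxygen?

yes

mol C = 1.000 g CO₂ ÷ 44.009 g/mol = 0.022723 mol
mol H = 2 × 0.1024 g H₂O ÷ 18.015 g/mol = 0.011368 mol
C and H account for only 0.28438 g of the 0.3299 g sample; the remaining 0.045519 g must be oxygen.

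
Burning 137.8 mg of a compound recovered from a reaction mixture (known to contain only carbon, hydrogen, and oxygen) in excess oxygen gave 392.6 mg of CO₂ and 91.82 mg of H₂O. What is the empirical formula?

mol C = 0.3926 g CO₂ ÷ 44.009 g/mol = 0.0089209 mol
mol H = 2 × 0.09182 g H₂O ÷ 18.015 g/mol = 0.010194 mol
mass O = 0.1378 − (0.10715 + 0.010275) = 0.020376 g → mol O = 0.020376 ÷ 15.999 = 0.0012736 mol
Divide by the smallest (0.0012736 mol): C 7.005, H 8.004, O 1.000

C7H8O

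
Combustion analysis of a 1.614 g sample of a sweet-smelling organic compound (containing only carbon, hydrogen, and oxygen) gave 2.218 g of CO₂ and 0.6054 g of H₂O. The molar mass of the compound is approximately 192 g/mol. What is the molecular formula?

mol C = 2.218 g CO₂ ÷ 44.009 g/mol = 0.050399 mol
mol H = 2 × 0.6054 g H₂O ÷ 18.015 g/mol = 0.067211 mol
mass O = 1.614 − (0.60534 + 0.067748) = 0.94091 g → mol O = 0.94091 ÷ 15.999 = 0.058811 mol
Divide by the smallest (0.050399 mol): C 1.000, H 1.334, O 1.167
Multiplying each by 6 gives whole numbers: C 6.00, H 8.00, O 7.00
Empirical formula: C6H8O7
Empirical-formula mass = 192.12 g/mol; 192 ÷ 192.12 ≈ 1, so the molecular formula is C6H8O7.

C6H8O7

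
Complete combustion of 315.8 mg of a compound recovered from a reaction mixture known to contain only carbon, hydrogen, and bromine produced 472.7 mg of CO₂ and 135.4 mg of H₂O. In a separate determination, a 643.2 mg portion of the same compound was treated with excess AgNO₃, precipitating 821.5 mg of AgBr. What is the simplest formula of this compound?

C5H7Br

mol C = 0.4727 g CO₂ ÷ 44.009 g/mol = 0.010741 mol
mol H = 2 × 0.1354 g H₂O ÷ 18.015 g/mol = 0.015032 mol
From the AgBr data: mol Br per gram of compound = (0.8215 ÷ 187.772) ÷ 0.6432 = 0.0068019 mol/g, so in the 0.3158 g combustion sample mol Br = 0.0021480 mol
Divide by the smallest (0.0021480 mol): C 5.000, H 6.998, Br 1.000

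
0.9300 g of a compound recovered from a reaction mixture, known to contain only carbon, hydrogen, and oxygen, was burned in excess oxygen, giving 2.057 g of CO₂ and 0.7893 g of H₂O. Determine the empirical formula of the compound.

mol C = 2.057 g CO₂ ÷ 44.009 g/mol = 0.046740 mol
mol H = 2 × 0.7893 g H₂O ÷ 18.015 g/mol = 0.087627 mol
mass O = 0.9300 − (0.56140 + 0.088328) = 0.28027 g → mol O = 0.28027 ÷ 15.999 = 0.017518 mol
Divide by the smallest (0.017518 mol): C 2.668, H 5.002, O 1.000
Multiplying each by 3 gives whole numbers: C 8.00, H 15.01, O 3.00

C8H15O3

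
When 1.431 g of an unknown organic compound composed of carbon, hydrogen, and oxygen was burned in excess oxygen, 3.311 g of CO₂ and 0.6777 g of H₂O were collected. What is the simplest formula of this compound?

mol C = 3.311 g CO₂ ÷ 44.009 g/mol = 0.075235 mol
mol H = 2 × 0.6777 g H₂O ÷ 18.015 g/mol = 0.075237 mol
mass O = 1.431 − (0.90364 + 0.075839) = 0.45152 g → mol O = 0.45152 ÷ 15.999 = 0.028222 mol
Divide by the smallest (0.028222 mol): C 2.666, H 2.666, O 1.000
Multiplying each by 3 gives whole numbers: C 8.00, H 8.00, O 3.00

C8H8O3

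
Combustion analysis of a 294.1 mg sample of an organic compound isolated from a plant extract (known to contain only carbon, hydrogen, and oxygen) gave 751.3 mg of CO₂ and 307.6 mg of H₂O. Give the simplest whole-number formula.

mol C = 0.7513 g CO₂ ÷ 44.009 g/mol = 0.017072 mol
mol H = 2 × 0.3076 g H₂O ÷ 18.015 g/mol = 0.034149 mol
mass O = 0.2941 − (0.20505 + 0.034423) = 0.054632 g → mol O = 0.054632 ÷ 15.999 = 0.0034147 mol
Divide by the smallest (0.0034147 mol): C 4.999, H 10.001, O 1.000

C5H10O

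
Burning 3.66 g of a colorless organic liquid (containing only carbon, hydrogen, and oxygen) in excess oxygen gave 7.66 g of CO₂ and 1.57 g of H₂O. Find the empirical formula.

mol C = 7.66 g CO₂ ÷ 44.009 g/mol = 0.1741 mol
mol H = 2 × 1.57 g H₂O ÷ 18.015 g/mol = 0.1743 mol
mass O = 3.66 − (2.091 + 0.1757) = 1.394 g → mol O = 1.394 ÷ 15.999 = 0.08711 mol
Divide by the smallest (0.08711 mol): C 1.998, H 2.001, O 1.000

C2H2O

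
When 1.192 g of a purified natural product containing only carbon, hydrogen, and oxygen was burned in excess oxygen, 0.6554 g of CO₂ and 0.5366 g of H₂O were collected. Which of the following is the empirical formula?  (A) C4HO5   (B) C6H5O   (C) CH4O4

(C) CH4O4

mol C = 0.6554 g CO₂ ÷ 44.009 g/mol = 0.014892 mol
mol H = 2 × 0.5366 g H₂O ÷ 18.015 g/mol = 0.059573 mol
mass O = 1.192 − (0.17887 + 0.060049) = 0.95308 g → mol O = 0.95308 ÷ 15.999 = 0.059571 mol
Divide by the smallest (0.014892 mol): C 1.000, H 4.000, O 4.000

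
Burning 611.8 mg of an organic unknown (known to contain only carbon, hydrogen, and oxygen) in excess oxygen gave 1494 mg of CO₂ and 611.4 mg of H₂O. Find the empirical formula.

mol C = 1.494 g CO₂ ÷ 44.009 g/mol = 0.033948 mol
mol H = 2 × 0.6114 g H₂O ÷ 18.015 g/mol = 0.067877 mol
mass O = 0.6118 − (0.40774 + 0.068420) = 0.13564 g → mol O = 0.13564 ÷ 15.999 = 0.0084778 mol
Divide by the smallest (0.0084778 mol): C 4.004, H 8.006, O 1.000

C4H8O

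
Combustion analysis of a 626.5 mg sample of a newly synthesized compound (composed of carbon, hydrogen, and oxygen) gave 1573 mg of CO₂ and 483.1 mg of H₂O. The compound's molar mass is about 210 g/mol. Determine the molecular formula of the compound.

C12H18O3

mol C = 1.573 g CO₂ ÷ 44.009 g/mol = 0.035743 mol
mol H = 2 × 0.4831 g H₂O ÷ 18.015 g/mol = 0.053633 mol
mass O = 0.6265 − (0.42931 + 0.054062) = 0.14313 g → mol O = 0.14313 ÷ 15.999 = 0.0089463 mol
Divide by the smallest (0.0089463 mol): C 3.995, H 5.995, O 1.000
Empirical formula: C4H6O
Empirical-formula mass = 70.09 g/mol; 210 ÷ 70.09 ≈ 3, so the molecular formula is C12H18O3.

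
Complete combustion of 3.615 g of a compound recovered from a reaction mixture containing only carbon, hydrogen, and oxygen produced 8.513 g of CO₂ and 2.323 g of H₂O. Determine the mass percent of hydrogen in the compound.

7.19%

mol C = 8.513 g CO₂ ÷ 44.009 g/mol = 0.19344 mol
mol H = 2 × 2.323 g H₂O ÷ 18.015 g/mol = 0.25790 mol
mass O = 3.615 − (2.3234 + 0.25996) = 1.0317 g → mol O = 1.0317 ÷ 15.999 = 0.064483 mol
mass % H = 0.25996 g ÷ 3.615 g × 100%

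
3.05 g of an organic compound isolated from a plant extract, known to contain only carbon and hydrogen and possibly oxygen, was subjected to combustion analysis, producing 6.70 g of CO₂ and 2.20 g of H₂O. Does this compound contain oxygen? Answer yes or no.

yes

mol C = 6.70 g CO₂ ÷ 44.009 g/mol = 0.1522 mol
mol H = 2 × 2.20 g H₂O ÷ 18.015 g/mol = 0.2442 mol
C and H account for only 2.075 g of the 3.05 g sample; the remaining 0.9752 g must be oxygen.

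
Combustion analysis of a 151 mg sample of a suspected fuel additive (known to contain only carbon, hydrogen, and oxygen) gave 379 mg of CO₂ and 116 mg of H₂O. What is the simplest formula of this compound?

mol C = 0.379 g CO₂ ÷ 44.009 g/mol = 0.008612 mol
mol H = 2 × 0.116 g H₂O ÷ 18.015 g/mol = 0.01288 mol
mass O = 0.151 − (0.1034 + 0.01298) = 0.03458 g → mol O = 0.03458 ÷ 15.999 = 0.002161 mol
Divide by the smallest (0.002161 mol): C 3.984, H 5.958, O 1.000

C4H6O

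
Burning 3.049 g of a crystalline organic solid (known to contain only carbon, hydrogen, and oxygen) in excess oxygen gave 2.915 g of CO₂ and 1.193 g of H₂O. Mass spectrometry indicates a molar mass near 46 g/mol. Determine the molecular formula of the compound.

mol C = 2.915 g CO₂ ÷ 44.009 g/mol = 0.066236 mol
mol H = 2 × 1.193 g H₂O ÷ 18.015 g/mol = 0.13245 mol
mass O = 3.049 − (0.79557 + 0.13350) = 2.1199 g → mol O = 2.1199 ÷ 15.999 = 0.13250 mol
Divide by the smallest (0.066236 mol): C 1.000, H 2.000, O 2.000
Empirical formula: CH2O2
Empirical-formula mass = 46.02 g/mol; 46 ÷ 46.02 ≈ 1, so the molecular formula is CH2O2.

CH2O2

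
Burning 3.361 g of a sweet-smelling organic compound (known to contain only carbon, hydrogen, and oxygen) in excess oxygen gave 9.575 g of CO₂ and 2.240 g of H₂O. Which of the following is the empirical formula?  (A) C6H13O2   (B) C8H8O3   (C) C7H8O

mol C = 9.575 g CO₂ ÷ 44.009 g/mol = 0.21757 mol
mol H = 2 × 2.240 g H₂O ÷ 18.015 g/mol = 0.24868 mol
mass O = 3.361 − (2.6132 + 0.25067) = 0.49711 g → mol O = 0.49711 ÷ 15.999 = 0.031071 mol
Divide by the smallest (0.031071 mol): C 7.002, H 8.004, O 1.000

(C) C7H8O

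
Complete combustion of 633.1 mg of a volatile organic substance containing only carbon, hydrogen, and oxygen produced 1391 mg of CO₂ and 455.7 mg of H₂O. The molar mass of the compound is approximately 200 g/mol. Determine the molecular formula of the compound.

mol C = 1.391 g CO₂ ÷ 44.009 g/mol = 0.031607 mol
mol H = 2 × 0.4557 g H₂O ÷ 18.015 g/mol = 0.050591 mol
mass O = 0.6331 − (0.37963 + 0.050996) = 0.20247 g → mol O = 0.20247 ÷ 15.999 = 0.012655 mol
Divide by the smallest (0.012655 mol): C 2.498, H 3.998, O 1.000
Multiplying each by 2 gives whole numbers: C 5.00, H 8.00, O 2.00
Empirical formula: C5H8O2
Empirical-formula mass = 100.12 g/mol; 200 ÷ 100.12 ≈ 2, so the molecular formula is C10H16O4.

C10H16O4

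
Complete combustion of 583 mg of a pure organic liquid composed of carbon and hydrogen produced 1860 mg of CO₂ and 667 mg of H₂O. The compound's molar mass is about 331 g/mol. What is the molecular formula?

mol C = 1.86 g CO₂ ÷ 44.009 g/mol = 0.04226 mol
mol H = 2 × 0.667 g H₂O ÷ 18.015 g/mol = 0.07405 mol
Divide by the smallest (0.04226 mol): C 1.000, H 1.752
Multiplying each by 4 gives whole numbers: C 4.00, H 7.01
Empirical formula: C4H7
Empirical-formula mass = 55.10 g/mol; 331 ÷ 55.10 ≈ 6, so the molecular formula is C24H42.

C24H42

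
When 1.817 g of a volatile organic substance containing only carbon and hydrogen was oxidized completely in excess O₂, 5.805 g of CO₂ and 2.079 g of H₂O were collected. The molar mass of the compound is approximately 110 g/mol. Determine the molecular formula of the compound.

mol C = 5.805 g CO₂ ÷ 44.009 g/mol = 0.13190 mol
mol H = 2 × 2.079 g H₂O ÷ 18.015 g/mol = 0.23081 mol
Divide by the smallest (0.13190 mol): C 1.000, H 1.750
Multiplying each by 4 gives whole numbers: C 4.00, H 7.00
Empirical formula: C4H7
Empirical-formula mass = 55.10 g/mol; 110 ÷ 55.10 ≈ 2, so the molecular formula is C8H14.

C8H14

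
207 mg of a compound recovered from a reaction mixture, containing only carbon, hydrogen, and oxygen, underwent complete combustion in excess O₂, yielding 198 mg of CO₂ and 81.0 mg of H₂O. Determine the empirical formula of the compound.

CH2O2

mol C = 0.198 g CO₂ ÷ 44.009 g/mol = 0.004499 mol
mol H = 2 × 0.0810 g H₂O ÷ 18.015 g/mol = 0.008993 mol
mass O = 0.207 − (0.05404 + 0.009064) = 0.1439 g → mol O = 0.1439 ÷ 15.999 = 0.008994 mol
Divide by the smallest (0.004499 mol): C 1.000, H 1.999, O 1.999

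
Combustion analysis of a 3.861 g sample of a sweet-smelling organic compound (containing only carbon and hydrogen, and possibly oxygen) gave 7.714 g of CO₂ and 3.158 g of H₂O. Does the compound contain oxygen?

yes

mol C = 7.714 g CO₂ ÷ 44.009 g/mol = 0.17528 mol
mol H = 2 × 3.158 g H₂O ÷ 18.015 g/mol = 0.35060 mol
C and H account for only 2.4587 g of the 3.861 g sample; the remaining 1.4023 g must be oxygen.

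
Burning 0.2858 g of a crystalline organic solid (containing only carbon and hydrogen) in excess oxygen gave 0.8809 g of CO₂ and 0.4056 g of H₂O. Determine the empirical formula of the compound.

mol C = 0.8809 g CO₂ ÷ 44.009 g/mol = 0.020016 mol
mol H = 2 × 0.4056 g H₂O ÷ 18.015 g/mol = 0.045029 mol
Divide by the smallest (0.020016 mol): C 1.000, H 2.250
Multiplying each by 4 gives whole numbers: C 4.00, H 9.00

C4H9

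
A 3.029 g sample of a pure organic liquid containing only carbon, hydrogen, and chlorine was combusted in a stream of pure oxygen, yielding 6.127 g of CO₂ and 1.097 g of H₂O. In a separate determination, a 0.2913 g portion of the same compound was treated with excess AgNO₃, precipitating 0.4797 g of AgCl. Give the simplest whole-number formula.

C8H7Cl2

mol C = 6.127 g CO₂ ÷ 44.009 g/mol = 0.13922 mol
mol H = 2 × 1.097 g H₂O ÷ 18.015 g/mol = 0.12179 mol
From the AgCl data: mol Cl per gram of compound = (0.4797 ÷ 143.318) ÷ 0.2913 = 0.011490 mol/g, so in the 3.029 g combustion sample mol Cl = 0.034804 mol
Divide by the smallest (0.034804 mol): C 4.000, H 3.499, Cl 1.000
Multiplying each by 2 gives whole numbers: C 8.00, H 7.00, Cl 2.00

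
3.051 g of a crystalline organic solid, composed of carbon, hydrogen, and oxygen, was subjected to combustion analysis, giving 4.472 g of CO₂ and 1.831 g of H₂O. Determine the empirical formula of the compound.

mol C = 4.472 g CO₂ ÷ 44.009 g/mol = 0.10162 mol
mol H = 2 × 1.831 g H₂O ÷ 18.015 g/mol = 0.20328 mol
mass O = 3.051 − (1.2205 + 0.20490) = 1.6256 g → mol O = 1.6256 ÷ 15.999 = 0.10161 mol
Divide by the smallest (0.10161 mol): C 1.000, H 2.001, O 1.000

CH2O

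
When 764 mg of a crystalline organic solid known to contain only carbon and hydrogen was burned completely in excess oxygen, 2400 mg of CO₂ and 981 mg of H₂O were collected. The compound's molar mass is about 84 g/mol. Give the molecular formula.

mol C = 2.40 g CO₂ ÷ 44.009 g/mol = 0.05453 mol
mol H = 2 × 0.981 g H₂O ÷ 18.015 g/mol = 0.1089 mol
Divide by the smallest (0.05453 mol): C 1.000, H 1.997
Empirical formula: CH2
Empirical-formula mass = 14.03 g/mol; 84 ÷ 14.03 ≈ 6, so the molecular formula is C6H12.

C6H12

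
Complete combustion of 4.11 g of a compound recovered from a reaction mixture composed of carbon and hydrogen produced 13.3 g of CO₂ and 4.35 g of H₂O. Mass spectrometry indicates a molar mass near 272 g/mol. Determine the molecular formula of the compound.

mol C = 13.3 g CO₂ ÷ 44.009 g/mol = 0.3022 mol
mol H = 2 × 4.35 g H₂O ÷ 18.015 g/mol = 0.4829 mol
Divide by the smallest (0.3022 mol): C 1.000, H 1.598
Multiplying each by 5 gives whole numbers: C 5.00, H 7.99
Empirical formula: C5H8
Empirical-formula mass = 68.12 g/mol; 272 ÷ 68.12 ≈ 4, so the molecular formula is C20H32.

C20H32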